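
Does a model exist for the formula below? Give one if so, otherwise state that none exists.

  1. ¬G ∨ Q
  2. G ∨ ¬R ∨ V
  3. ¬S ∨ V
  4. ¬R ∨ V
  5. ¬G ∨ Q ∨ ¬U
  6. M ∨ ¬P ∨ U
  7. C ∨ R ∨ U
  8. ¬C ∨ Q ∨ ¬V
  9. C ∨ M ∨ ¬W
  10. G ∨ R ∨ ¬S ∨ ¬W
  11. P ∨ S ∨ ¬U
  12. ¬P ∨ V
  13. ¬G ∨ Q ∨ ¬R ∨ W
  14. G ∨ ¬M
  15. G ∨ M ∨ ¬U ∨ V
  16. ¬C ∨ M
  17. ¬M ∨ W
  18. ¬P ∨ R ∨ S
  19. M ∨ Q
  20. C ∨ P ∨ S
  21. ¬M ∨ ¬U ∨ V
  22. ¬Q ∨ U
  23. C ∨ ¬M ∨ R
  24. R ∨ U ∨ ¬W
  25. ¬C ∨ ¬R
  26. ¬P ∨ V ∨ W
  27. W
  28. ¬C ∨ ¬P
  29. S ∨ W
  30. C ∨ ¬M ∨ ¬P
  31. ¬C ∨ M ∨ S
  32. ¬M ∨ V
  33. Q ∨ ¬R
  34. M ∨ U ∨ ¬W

R = True; V = True; M = True; U = True; W = True; G = True; P = False; C = False; S = True; Q = True

Unit clause (W) forces W = True.
Set R = True.
  then (¬R ∨ V) forces V = True.
  then (¬C ∨ ¬R) forces C = False.
  then (Q ∨ ¬R) forces Q = True.
  then (C ∨ M ∨ ¬W) forces M = True.
  then (G ∨ ¬M) forces G = True.
  then (¬Q ∨ U) forces U = True.
  then (C ∨ ¬M ∨ ¬P) forces P = False.
  then (P ∨ S ∨ ¬U) forces S = True.
All clauses satisfied.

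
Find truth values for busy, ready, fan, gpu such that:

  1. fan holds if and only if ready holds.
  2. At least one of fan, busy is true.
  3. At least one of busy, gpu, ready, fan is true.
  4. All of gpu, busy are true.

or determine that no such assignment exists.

busy: True, ready: False, fan: False, gpu: True

  (1) fan=F, ready=F — same ✓
  (2) {fan, busy}: 1 true — at least one ✓
  (3) {busy, gpu, ready, fan}: 2 true — at least one ✓
  (4) {gpu, busy}: all 2 true ✓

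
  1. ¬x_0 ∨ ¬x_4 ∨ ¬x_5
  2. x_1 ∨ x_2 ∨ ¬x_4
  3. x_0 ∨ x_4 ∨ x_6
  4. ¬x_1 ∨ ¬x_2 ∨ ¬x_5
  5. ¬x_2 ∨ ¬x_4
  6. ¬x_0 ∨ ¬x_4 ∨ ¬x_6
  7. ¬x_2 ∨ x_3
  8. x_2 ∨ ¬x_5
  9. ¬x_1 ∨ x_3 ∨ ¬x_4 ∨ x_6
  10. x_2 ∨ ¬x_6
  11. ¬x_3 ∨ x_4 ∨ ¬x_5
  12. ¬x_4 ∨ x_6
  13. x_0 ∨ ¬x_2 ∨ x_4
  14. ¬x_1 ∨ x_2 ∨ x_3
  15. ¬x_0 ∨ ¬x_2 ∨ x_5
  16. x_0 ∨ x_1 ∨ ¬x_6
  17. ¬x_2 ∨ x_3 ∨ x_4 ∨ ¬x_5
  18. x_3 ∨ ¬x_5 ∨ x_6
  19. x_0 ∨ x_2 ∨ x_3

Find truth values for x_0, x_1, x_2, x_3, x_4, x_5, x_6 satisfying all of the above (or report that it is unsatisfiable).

Set x_0 = True.
Set x_1 = False.
Try x_2 = True:
  (¬x_2 ∨ ¬x_4) forces x_4 = False.
  (¬x_2 ∨ x_3) forces x_3 = True.
  (¬x_3 ∨ x_4 ∨ ¬x_5) forces x_5 = False.
  clause (¬x_0 ∨ ¬x_2 ∨ x_5) is falsified — backtrack.
So x_2 = False.
  then (x_1 ∨ x_2 ∨ ¬x_4) forces x_4 = False.
  then (x_2 ∨ ¬x_5) forces x_5 = False.
  then (x_2 ∨ ¬x_6) forces x_6 = False.
Set x_3 = False.
All clauses satisfied.

x_0: True; x_1: False; x_2: False; x_3: False; x_4: False; x_5: False; x_6: False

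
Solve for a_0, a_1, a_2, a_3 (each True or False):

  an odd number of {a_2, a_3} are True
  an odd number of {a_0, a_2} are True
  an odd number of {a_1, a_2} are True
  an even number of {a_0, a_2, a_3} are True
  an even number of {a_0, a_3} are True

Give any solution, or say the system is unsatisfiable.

a_0 = True; a_1 = True; a_2 = False; a_3 = True

{a_2, a_3}: 1 true → odd ✓
{a_0, a_2}: 1 true → odd ✓
{a_1, a_2}: 1 true → odd ✓
{a_0, a_2, a_3}: 2 true → even ✓
{a_0, a_3}: 2 true → even ✓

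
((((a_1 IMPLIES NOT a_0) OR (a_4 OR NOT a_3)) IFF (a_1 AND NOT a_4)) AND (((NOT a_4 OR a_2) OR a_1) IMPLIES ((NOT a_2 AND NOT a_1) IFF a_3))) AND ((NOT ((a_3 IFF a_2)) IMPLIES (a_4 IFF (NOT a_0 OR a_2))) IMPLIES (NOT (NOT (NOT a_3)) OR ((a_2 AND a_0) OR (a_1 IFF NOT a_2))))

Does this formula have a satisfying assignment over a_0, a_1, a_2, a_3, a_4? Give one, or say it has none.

a_0: True, a_1: True, a_2: False, a_3: False, a_4: False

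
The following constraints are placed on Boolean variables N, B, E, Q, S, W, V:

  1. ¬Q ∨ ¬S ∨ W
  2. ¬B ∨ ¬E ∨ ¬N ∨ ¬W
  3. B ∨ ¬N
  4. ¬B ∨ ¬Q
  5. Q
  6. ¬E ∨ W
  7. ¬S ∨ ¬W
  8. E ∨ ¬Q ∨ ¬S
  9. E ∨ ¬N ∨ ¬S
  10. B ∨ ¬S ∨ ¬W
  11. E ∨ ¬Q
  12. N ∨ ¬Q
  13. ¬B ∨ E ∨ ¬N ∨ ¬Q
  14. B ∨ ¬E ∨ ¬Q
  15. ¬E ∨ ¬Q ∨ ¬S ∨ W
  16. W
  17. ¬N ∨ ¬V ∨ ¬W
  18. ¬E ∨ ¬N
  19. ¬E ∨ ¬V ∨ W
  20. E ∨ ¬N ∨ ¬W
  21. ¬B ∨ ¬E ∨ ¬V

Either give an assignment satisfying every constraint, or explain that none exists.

Case Q = True:
  (¬B ∨ ¬Q) forces B = False.
  (B ∨ ¬N) forces N = False.
  Clause (N ∨ ¬Q) is falsified — contradiction.
Case Q = False:
  Clause (Q) is falsified — contradiction.
Both cases fail, so the formula is unsatisfiable.

UNSATISFIABLE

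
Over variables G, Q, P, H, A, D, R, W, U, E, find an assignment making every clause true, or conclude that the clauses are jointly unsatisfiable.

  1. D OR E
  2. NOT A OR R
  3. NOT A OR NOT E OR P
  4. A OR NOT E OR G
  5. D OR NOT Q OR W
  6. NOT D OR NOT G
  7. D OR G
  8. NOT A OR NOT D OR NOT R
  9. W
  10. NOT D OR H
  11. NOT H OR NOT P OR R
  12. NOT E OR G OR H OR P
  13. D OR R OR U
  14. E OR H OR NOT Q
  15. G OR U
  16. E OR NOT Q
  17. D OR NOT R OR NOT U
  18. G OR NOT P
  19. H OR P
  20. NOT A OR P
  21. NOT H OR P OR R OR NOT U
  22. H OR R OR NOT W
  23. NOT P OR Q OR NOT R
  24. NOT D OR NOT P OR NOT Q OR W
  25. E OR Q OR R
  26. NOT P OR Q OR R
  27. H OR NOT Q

G = True, Q = True, P = False, H = True, A = False, D = False, R = True, W = True, U = False, E = True

Unit clause (W) forces W = True.
Set G = True.
  then (NOT D OR NOT G) forces D = False.
  then (D OR E) forces E = True.
Set Q = True.
  then (H OR NOT Q) forces H = True.
Set P = False.
  then (NOT A OR NOT E OR P) forces A = False.
Set R = True.
  then (D OR NOT R OR NOT U) forces U = False.
All clauses satisfied.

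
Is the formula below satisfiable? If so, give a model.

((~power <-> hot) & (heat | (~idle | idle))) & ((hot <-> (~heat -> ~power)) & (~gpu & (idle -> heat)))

hot = False, gpu = False, power = True, heat = False, idle = False

  (~power <-> hot) & (heat | (~idle | idle)) = True
    ~power <-> hot = True
      ~power = False
    heat | (~idle | idle) = True
      ~idle | idle = True
        ~idle = True
  (hot <-> (~heat -> ~power)) & (~gpu & (idle -> heat)) = True
    hot <-> (~heat -> ~power) = True
      ~heat -> ~power = False
        ~heat = True
        ~power = False
    ~gpu & (idle -> heat) = True
      ~gpu = True
      idle -> heat = True
Both conjuncts True, so the formula holds.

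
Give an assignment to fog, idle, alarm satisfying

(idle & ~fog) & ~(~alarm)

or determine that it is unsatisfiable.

fog = False, idle = True, alarm = True

  idle & ~fog = True
    ~fog = True
  ~(~alarm) = True
    ~alarm = False
Both conjuncts True, so the formula holds.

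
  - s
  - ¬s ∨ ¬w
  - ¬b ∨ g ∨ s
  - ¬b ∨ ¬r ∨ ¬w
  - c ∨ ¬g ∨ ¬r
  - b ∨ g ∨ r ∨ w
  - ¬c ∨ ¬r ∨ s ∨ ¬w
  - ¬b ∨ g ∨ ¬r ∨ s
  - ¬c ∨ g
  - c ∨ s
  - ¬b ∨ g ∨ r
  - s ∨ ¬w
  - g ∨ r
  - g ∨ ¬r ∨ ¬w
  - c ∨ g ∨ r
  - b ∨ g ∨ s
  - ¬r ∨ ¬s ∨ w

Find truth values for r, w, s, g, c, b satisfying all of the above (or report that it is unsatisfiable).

Unit clause (s) forces s = True.
In (¬s ∨ ¬w) only ¬w is left, so w = False.
In (¬r ∨ ¬s ∨ w) only ¬r is left, so r = False.
In (g ∨ r) only g is left, so g = True.
Set c = False.
Set b = False.
All clauses satisfied.

r=F, w=F, s=T, g=T, c=F, b=F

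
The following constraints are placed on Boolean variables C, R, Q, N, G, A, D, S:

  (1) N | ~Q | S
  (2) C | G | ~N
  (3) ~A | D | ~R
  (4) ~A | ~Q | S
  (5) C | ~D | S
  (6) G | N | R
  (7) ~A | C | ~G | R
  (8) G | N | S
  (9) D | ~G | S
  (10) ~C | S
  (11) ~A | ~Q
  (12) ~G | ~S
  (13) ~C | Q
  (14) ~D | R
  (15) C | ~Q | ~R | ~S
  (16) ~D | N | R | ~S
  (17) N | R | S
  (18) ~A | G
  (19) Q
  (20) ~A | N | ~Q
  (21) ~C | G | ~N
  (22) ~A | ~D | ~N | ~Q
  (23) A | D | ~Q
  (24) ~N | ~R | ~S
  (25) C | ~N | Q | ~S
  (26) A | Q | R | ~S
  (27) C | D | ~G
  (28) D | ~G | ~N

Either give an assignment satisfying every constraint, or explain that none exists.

Unit clause (Q) forces Q = True.
In (~A | ~Q) only ~A is left, so A = False.
In (A | D | ~Q) only D is left, so D = True.
In (~D | R) only R is left, so R = True.
Try C = False:
  (C | ~D | S) forces S = True.
  clause (C | ~Q | ~R | ~S) is falsified — backtrack.
So C = True.
  then (~C | S) forces S = True.
  then (~G | ~S) forces G = False.
  then (~C | G | ~N) forces N = False.
All clauses satisfied.

C=T; R=T; Q=T; N=F; G=F; A=F; D=T; S=T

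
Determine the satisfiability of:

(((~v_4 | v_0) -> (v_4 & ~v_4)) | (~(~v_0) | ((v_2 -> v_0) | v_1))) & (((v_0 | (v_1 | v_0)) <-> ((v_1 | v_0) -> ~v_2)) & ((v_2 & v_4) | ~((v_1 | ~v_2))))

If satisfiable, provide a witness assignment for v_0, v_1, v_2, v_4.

Unsatisfiable — no assignment works.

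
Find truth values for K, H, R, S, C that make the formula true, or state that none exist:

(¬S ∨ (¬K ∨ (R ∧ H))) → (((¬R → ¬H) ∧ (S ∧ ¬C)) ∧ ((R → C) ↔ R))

K=T, H=F, R=F, S=T, C=T

  (¬S ∨ (¬K ∨ (R ∧ H))) → (((¬R → ¬H) ∧ (S ∧ ¬C)) ∧ ((R → C) ↔ R)) = True
    ¬S ∨ (¬K ∨ (R ∧ H)) = False
      ¬S = False
      ¬K ∨ (R ∧ H) = False
        ¬K = False
        R ∧ H = False
    ((¬R → ¬H) ∧ (S ∧ ¬C)) ∧ ((R → C) ↔ R) = False
      (¬R → ¬H) ∧ (S ∧ ¬C) = False
        ¬R → ¬H = True
          ¬R = True
          ¬H = True
        S ∧ ¬C = False
          ¬C = False
      (R → C) ↔ R = False
        R → C = True
The formula evaluates to True.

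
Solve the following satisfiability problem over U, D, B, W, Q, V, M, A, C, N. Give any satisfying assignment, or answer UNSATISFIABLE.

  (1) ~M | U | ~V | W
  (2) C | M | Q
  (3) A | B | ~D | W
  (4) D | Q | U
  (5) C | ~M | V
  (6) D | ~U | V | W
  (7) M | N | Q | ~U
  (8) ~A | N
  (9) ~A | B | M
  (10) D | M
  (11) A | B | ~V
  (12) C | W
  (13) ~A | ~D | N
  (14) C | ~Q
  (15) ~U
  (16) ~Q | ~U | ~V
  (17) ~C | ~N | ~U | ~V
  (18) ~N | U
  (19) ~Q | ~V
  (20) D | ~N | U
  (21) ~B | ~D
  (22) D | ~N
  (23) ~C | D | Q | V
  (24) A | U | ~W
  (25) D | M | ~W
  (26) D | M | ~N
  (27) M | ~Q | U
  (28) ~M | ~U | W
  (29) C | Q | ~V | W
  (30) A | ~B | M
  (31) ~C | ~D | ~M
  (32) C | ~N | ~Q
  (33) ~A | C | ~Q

Unit clause (~U) forces U = False.
In (~N | U) only ~N is left, so N = False.
In (~A | N) only ~A is left, so A = False.
In (A | U | ~W) only ~W is left, so W = False.
In (C | W) only C is left, so C = True.
Try D = True:
  (A | B | ~D | W) forces B = True.
  clause (~B | ~D) is falsified — backtrack.
So D = False.
  then (D | Q | U) forces Q = True.
  then (D | M) forces M = True.
  then (~Q | ~V) forces V = False.
Set B = True.
All clauses satisfied.

U = False, D = False, B = True, W = False, Q = True, V = False, M = True, A = False, C = True, N = False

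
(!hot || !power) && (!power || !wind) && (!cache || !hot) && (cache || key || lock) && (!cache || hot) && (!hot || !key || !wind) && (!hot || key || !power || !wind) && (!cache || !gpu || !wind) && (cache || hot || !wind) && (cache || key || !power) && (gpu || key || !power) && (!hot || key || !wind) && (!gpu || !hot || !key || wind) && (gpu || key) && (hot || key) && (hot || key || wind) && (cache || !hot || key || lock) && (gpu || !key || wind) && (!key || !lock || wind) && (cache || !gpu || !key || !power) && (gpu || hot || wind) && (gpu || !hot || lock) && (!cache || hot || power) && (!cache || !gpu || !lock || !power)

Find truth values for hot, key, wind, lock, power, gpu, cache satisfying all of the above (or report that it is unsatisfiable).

Set hot = True.
  then (!hot || !power) forces power = False.
  then (!cache || !hot) forces cache = False.
Try key = True:
  (!hot || !key || !wind) forces wind = False.
  (!gpu || !hot || !key || wind) forces gpu = False.
  clause (gpu || !key || wind) is falsified — backtrack.
So key = False.
  then (cache || key || lock) forces lock = True.
  then (!hot || key || !wind) forces wind = False.
  then (gpu || key) forces gpu = True.
All clauses satisfied.

hot: True; key: False; wind: False; lock: True; power: False; gpu: True; cache: False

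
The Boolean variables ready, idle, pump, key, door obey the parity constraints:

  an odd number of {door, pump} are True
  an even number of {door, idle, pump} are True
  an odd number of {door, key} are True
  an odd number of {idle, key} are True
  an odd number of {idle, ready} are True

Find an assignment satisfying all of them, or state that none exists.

ready = False; idle = True; pump = False; key = False; door = True

{door, pump}: 1 true → odd ✓
{door, idle, pump}: 2 true → even ✓
{door, key}: 1 true → odd ✓
{idle, key}: 1 true → odd ✓
{idle, ready}: 1 true → odd ✓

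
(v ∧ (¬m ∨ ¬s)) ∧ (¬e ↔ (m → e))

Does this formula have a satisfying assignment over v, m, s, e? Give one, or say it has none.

v=T; m=F; s=F; e=F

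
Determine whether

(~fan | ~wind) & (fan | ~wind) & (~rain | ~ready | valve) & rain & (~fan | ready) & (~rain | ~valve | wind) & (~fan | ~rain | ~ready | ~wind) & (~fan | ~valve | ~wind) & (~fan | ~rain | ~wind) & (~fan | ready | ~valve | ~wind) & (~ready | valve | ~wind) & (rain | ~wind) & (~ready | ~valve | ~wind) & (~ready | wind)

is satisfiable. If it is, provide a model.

ready = False, fan = False, wind = False, rain = True, valve = False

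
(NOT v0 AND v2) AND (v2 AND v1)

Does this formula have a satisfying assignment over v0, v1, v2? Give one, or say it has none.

v0 = False, v1 = True, v2 = True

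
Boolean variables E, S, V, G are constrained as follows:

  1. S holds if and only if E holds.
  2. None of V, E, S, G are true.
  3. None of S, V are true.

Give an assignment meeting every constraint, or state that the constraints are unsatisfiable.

E: False, S: False, V: False, G: False

  (1) S=F, E=F — same ✓
  (2) {V, E, S, G}: 0 true — none ✓
  (3) {S, V}: 0 true — none ✓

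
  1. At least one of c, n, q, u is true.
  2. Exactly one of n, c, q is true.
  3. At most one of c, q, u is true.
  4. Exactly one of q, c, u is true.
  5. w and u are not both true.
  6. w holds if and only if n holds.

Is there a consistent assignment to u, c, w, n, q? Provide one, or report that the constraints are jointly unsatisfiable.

u=F, c=F, w=F, n=F, q=T

  (1) {c, n, q, u}: 1 true — at least one ✓
  (2) {n, c, q}: 1 true — exactly one ✓
  (3) {c, q, u}: 1 true — at most one ✓
  (4) {q, c, u}: 1 true — exactly one ✓
  (5) w=F, u=F — not both ✓
  (6) w=F, n=F — same ✓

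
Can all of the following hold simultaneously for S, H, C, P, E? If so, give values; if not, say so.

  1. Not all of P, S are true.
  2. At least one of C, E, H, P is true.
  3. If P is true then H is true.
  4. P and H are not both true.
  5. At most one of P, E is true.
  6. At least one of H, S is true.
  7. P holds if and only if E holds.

S = False, H = True, C = False, P = False, E = False

  (1) {P, S}: 0/2 true — not all ✓
  (2) {C, E, H, P}: 1 true — at least one ✓
  (3) P=F ⇒ H: vacuous ✓
  (4) P=F, H=T — not both ✓
  (5) {P, E}: 0 true — at most one ✓
  (6) {H, S}: 1 true — at least one ✓
  (7) P=F, E=F — same ✓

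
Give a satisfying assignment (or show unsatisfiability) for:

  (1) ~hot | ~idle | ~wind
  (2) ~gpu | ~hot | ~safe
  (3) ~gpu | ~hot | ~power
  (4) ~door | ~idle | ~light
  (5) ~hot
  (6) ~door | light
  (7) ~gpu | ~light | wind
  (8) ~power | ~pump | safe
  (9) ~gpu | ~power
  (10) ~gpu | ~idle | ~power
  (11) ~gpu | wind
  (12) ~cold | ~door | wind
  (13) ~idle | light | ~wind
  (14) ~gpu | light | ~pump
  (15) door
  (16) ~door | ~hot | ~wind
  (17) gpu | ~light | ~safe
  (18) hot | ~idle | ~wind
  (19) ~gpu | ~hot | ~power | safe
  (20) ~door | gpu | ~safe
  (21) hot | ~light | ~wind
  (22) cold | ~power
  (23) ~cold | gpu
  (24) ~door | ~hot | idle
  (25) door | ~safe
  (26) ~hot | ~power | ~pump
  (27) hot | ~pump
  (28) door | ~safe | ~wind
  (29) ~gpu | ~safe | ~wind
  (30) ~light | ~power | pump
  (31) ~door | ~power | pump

wind = False, gpu = False, cold = False, door = True, hot = False, power = False, idle = False, pump = False, light = True, safe = False

Unit clause (~hot) forces hot = False.
Unit clause (door) forces door = True.
In (hot | ~pump) only ~pump is left, so pump = False.
In (~door | ~power | pump) only ~power is left, so power = False.
In (~door | light) only light is left, so light = True.
In (hot | ~light | ~wind) only ~wind is left, so wind = False.
In (~door | ~idle | ~light) only ~idle is left, so idle = False.
In (~gpu | ~light | wind) only ~gpu is left, so gpu = False.
In (~cold | ~door | wind) only ~cold is left, so cold = False.
In (gpu | ~light | ~safe) only ~safe is left, so safe = False.
All clauses satisfied.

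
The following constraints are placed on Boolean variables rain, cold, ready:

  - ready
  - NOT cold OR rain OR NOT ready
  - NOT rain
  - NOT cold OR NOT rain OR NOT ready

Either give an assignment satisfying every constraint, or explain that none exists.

Unit clause (ready) forces ready = True.
Unit clause (NOT rain) forces rain = False.
In (NOT cold OR rain OR NOT ready) only NOT cold is left, so cold = False.
Check each clause:
  (ready): ready holds.
  (NOT cold OR rain OR NOT ready): NOT cold holds.
  (NOT rain): NOT rain holds.
  (NOT cold OR NOT rain OR NOT ready): NOT cold holds.
All clauses satisfied.

rain: False, cold: False, ready: True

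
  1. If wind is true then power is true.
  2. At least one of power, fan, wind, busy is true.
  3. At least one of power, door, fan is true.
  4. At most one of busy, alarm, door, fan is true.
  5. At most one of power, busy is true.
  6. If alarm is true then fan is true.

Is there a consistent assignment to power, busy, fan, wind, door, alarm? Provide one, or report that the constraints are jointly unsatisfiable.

power: True; busy: False; fan: False; wind: False; door: True; alarm: False

  (1) wind=F ⇒ power: vacuous ✓
  (2) {power, fan, wind, busy}: 1 true — at least one ✓
  (3) {power, door, fan}: 2 true — at least one ✓
  (4) {busy, alarm, door, fan}: 1 true — at most one ✓
  (5) {power, busy}: 1 true — at most one ✓
  (6) alarm=F ⇒ fan: vacuous ✓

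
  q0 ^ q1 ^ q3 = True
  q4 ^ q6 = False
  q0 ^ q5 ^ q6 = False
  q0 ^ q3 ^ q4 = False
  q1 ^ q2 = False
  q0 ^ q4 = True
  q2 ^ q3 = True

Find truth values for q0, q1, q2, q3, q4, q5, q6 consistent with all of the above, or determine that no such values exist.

q0=F, q1=F, q2=F, q3=T, q4=T, q5=T, q6=T

q0 ^ q1 ^ q3 = F ^ F ^ T = True ✓
q4 ^ q6 = T ^ T = False ✓
q0 ^ q5 ^ q6 = F ^ T ^ T = False ✓
q0 ^ q3 ^ q4 = F ^ T ^ T = False ✓
q1 ^ q2 = F ^ F = False ✓
q0 ^ q4 = F ^ T = True ✓
q2 ^ q3 = F ^ T = True ✓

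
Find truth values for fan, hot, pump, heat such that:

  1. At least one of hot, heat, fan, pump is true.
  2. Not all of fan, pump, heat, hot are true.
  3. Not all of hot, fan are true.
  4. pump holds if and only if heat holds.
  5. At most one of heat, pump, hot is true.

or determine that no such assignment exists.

fan = True, hot = False, pump = False, heat = False

  (1) {hot, heat, fan, pump}: 1 true — at least one ✓
  (2) {fan, pump, heat, hot}: 1/4 true — not all ✓
  (3) {hot, fan}: 1/2 true — not all ✓
  (4) pump=F, heat=F — same ✓
  (5) {heat, pump, hot}: 0 true — at most one ✓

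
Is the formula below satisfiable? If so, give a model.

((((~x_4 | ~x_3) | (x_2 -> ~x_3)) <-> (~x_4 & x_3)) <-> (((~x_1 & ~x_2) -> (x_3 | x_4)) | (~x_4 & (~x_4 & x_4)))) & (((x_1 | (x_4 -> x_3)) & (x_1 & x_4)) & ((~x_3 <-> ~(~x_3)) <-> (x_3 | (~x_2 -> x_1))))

No satisfying assignment exists.

Case x_1 = True: the formula simplifies to (((~x_4 | ~x_3) | (x_2 -> ~x_3)) <-> (~x_4 & x_3)) & (x_4 & (~x_3 <-> ~(~x_3))).
  x_3 = True: the conjunct ~x_3 <-> ~(~x_3) becomes ~True <-> ~False = False.
  x_3 = False: the conjunct ((~x_4 | ~x_3) | (x_2 -> ~x_3)) <-> (~x_4 & x_3) becomes (True | True) <-> (~x_4 & False) = False.
Case x_1 = False: the conjunct x_1 is False.
Both cases fail — unsatisfiable.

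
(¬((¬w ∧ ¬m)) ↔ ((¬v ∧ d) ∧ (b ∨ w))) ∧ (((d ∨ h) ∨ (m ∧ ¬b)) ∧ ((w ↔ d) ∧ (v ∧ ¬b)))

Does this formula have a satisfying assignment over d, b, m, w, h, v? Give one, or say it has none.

d = False, b = False, m = False, w = False, h = True, v = True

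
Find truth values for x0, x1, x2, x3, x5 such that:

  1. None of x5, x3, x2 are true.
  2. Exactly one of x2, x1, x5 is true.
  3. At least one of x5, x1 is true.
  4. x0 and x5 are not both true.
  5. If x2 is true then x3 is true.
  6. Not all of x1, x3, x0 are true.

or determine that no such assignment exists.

x0: False; x1: True; x2: False; x3: False; x5: False

  (1) {x5, x3, x2}: 0 true — none ✓
  (2) {x2, x1, x5}: 1 true — exactly one ✓
  (3) {x5, x1}: 1 true — at least one ✓
  (4) x0=F, x5=F — not both ✓
  (5) x2=F ⇒ x3: vacuous ✓
  (6) {x1, x3, x0}: 1/3 true — not all ✓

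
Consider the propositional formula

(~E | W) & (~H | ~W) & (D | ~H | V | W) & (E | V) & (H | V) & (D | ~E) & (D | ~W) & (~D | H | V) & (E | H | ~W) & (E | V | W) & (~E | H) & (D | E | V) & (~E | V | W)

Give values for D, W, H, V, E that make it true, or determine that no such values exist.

D: True, W: False, H: False, V: True, E: False

Set D = True.
Try W = True:
  (~H | ~W) forces H = False.
  (H | V) forces V = True.
  (E | H | ~W) forces E = True.
  clause (~E | H) is falsified — backtrack.
So W = False.
  then (~E | W) forces E = False.
  then (E | V) forces V = True.
Set H = False.
All clauses satisfied.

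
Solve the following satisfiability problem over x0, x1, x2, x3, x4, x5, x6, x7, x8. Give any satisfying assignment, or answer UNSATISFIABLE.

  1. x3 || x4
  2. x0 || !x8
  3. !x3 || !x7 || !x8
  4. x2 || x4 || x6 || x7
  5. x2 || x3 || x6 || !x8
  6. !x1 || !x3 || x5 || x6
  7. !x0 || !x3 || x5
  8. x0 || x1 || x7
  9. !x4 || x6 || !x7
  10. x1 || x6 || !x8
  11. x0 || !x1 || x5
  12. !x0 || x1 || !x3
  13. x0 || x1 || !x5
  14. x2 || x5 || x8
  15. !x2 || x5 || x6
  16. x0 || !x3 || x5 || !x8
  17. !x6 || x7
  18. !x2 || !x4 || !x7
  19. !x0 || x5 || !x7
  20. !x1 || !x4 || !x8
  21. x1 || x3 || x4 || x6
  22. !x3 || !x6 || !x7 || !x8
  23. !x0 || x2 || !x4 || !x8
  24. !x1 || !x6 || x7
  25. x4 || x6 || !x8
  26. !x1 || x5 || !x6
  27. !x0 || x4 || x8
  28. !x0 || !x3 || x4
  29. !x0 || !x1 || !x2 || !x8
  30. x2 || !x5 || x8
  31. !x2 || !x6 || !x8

Set x0 = False.
  then (x0 || !x8) forces x8 = False.
Set x1 = True.
  then (x0 || !x1 || x5) forces x5 = True.
  then (x2 || !x5 || x8) forces x2 = True.
Set x3 = True.
Set x4 = True.
  then (!x2 || !x4 || !x7) forces x7 = False.
  then (!x1 || !x6 || x7) forces x6 = False.
All clauses satisfied.

x0: False; x1: True; x2: True; x3: True; x4: True; x5: True; x6: False; x7: False; x8: False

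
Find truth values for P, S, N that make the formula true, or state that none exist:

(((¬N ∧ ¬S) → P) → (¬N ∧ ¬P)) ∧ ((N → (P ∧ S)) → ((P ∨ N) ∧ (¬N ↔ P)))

Unsatisfiable — no assignment works.

Case N = True: the conjunct ((¬N ∧ ¬S) → P) → (¬N ∧ ¬P) becomes (False → P) → (False ∧ ¬P) = False.
Case N = False: the formula simplifies to ((¬S → P) → ¬P) ∧ (P ∧ P).
  P = True: the conjunct (¬S → P) → ¬P becomes (¬S → True) → ¬True = False.
  P = False: the conjunct P is False.
Both cases fail — unsatisfiable.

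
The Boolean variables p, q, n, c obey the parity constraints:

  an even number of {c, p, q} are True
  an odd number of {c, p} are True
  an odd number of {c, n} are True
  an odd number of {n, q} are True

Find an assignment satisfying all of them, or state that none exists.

p: False, q: True, n: False, c: True

{c, p, q}: 2 true → even ✓
{c, p}: 1 true → odd ✓
{c, n}: 1 true → odd ✓
{n, q}: 1 true → odd ✓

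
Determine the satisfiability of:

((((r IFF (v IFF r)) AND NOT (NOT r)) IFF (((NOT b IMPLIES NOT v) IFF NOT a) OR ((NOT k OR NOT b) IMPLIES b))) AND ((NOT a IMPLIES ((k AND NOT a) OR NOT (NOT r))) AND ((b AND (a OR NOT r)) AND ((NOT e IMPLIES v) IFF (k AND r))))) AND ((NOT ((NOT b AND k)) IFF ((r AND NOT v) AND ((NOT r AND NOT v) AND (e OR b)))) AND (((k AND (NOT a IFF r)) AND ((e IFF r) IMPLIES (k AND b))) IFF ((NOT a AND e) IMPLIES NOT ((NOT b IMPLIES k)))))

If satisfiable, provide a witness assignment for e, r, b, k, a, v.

Case b = True: the formula simplifies to (((r IFF (v IFF r)) AND NOT (NOT r)) AND ((NOT a IMPLIES ((k AND NOT a) OR NOT (NOT r))) AND ((a OR NOT r) AND ((NOT e IMPLIES v) IFF (k AND r))))) AND (((r AND NOT v) AND (NOT r AND NOT v)) AND (((k AND (NOT a IFF r)) AND ((e IFF r) IMPLIES k)) IFF NOT ((NOT a AND e)))).
  r = True: the conjunct NOT r is False.
  r = False: the conjunct NOT (NOT r) becomes NOT (NOT False) = False.
Case b = False: the conjunct b is False.
Both cases fail — unsatisfiable.

Unsatisfiable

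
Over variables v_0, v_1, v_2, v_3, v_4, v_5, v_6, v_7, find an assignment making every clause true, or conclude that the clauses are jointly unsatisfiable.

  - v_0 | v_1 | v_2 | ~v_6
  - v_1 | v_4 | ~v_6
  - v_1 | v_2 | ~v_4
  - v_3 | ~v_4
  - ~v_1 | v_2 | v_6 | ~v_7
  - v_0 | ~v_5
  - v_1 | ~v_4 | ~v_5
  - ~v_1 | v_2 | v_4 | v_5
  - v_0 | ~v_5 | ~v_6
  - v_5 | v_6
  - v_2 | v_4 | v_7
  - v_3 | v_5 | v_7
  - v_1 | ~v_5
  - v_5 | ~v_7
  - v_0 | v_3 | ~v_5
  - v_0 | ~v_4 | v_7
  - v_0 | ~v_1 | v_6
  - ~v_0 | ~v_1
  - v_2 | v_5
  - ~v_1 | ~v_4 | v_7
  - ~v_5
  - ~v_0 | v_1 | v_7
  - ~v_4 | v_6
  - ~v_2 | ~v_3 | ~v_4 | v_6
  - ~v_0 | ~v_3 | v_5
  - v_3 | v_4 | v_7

v_0=F, v_1=T, v_2=T, v_3=T, v_4=F, v_5=F, v_6=T, v_7=F

Unit clause (~v_5) forces v_5 = False.
In (v_5 | v_6) only v_6 is left, so v_6 = True.
In (v_5 | ~v_7) only ~v_7 is left, so v_7 = False.
In (v_2 | v_5) only v_2 is left, so v_2 = True.
In (v_3 | v_5 | v_7) only v_3 is left, so v_3 = True.
In (~v_0 | ~v_3 | v_5) only ~v_0 is left, so v_0 = False.
In (v_0 | ~v_4 | v_7) only ~v_4 is left, so v_4 = False.
In (v_1 | v_4 | ~v_6) only v_1 is left, so v_1 = True.
All clauses satisfied.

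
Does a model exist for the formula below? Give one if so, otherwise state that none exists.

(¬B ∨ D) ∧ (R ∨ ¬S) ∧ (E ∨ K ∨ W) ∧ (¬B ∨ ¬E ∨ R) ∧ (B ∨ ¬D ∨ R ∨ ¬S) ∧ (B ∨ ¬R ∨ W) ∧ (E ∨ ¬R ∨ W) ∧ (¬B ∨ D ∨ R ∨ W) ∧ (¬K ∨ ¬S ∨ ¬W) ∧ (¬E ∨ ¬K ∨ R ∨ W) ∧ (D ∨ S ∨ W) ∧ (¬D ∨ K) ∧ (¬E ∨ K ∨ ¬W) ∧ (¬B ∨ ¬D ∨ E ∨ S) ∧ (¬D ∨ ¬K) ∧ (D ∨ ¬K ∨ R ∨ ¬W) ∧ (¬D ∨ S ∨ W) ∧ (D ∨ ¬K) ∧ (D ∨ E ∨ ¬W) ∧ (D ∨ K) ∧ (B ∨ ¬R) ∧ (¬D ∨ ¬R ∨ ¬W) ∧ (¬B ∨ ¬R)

Case K = True:
  (¬D ∨ ¬K) forces D = False.
  Clause (D ∨ ¬K) is falsified — contradiction.
Case K = False:
  (¬D ∨ K) forces D = False.
  Clause (D ∨ K) is falsified — contradiction.
Both cases fail, so the formula is unsatisfiable.

UNSATISFIABLE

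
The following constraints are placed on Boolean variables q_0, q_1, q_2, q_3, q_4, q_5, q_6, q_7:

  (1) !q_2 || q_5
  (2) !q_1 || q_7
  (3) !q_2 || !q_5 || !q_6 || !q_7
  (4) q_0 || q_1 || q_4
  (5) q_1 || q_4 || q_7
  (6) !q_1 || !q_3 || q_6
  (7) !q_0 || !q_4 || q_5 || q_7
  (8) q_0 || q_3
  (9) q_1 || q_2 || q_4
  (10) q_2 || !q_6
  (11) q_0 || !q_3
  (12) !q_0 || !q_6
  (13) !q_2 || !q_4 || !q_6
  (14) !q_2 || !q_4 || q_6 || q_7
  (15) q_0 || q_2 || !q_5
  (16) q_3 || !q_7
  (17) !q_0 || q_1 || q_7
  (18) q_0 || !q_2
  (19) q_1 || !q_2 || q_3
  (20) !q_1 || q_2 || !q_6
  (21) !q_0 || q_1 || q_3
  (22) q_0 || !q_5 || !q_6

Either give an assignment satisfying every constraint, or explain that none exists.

Try q_0 = False:
  (q_0 || q_3) forces q_3 = True.
  clause (q_0 || !q_3) is falsified — backtrack.
So q_0 = True.
  then (!q_0 || !q_6) forces q_6 = False.
Try q_1 = True:
  (!q_1 || q_7) forces q_7 = True.
  (!q_1 || !q_3 || q_6) forces q_3 = False.
  clause (q_3 || !q_7) is falsified — backtrack.
So q_1 = False.
  then (!q_0 || q_1 || q_7) forces q_7 = True.
  then (!q_0 || q_1 || q_3) forces q_3 = True.
Set q_2 = True.
  then (!q_2 || q_5) forces q_5 = True.
Set q_4 = False.
All clauses satisfied.

q_0 = True, q_1 = False, q_2 = True, q_3 = True, q_4 = False, q_5 = True, q_6 = False, q_7 = True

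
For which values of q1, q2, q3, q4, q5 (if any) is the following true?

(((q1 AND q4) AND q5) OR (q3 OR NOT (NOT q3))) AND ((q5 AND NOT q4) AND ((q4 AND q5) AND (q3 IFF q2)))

Case q4 = True: the conjunct NOT q4 is False.
Case q4 = False: the conjunct q4 is False.
Both cases fail — unsatisfiable.

Unsatisfiable — no assignment works.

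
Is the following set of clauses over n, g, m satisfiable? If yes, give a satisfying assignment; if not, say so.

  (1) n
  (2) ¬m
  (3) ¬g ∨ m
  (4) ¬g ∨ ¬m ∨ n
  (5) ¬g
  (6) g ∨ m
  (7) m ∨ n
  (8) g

Case g = True:
  Clause (¬g) is falsified — contradiction.
Case g = False:
  Clause (g) is falsified — contradiction.
Both cases fail, so the formula is unsatisfiable.

UNSATISFIABLE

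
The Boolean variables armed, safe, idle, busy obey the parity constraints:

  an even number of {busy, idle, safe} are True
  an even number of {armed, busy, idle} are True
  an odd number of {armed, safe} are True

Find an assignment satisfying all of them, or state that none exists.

Adding constraints 1, 2, 3 mod 2: every variable appears an even number of times on the left, so the left side is 0.
But the right sides sum to 1 (mod 2). 0 ≠ 1 — the system is inconsistent.

Unsatisfiable — no assignment works.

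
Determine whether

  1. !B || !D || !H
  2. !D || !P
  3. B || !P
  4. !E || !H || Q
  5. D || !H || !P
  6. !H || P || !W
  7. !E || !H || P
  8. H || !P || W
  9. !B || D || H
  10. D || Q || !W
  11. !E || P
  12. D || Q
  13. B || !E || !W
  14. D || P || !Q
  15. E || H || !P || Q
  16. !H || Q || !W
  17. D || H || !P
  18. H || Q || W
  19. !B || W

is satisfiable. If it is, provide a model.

D = True, W = True, Q = False, H = False, E = False, P = False, B = False

Try D = False:
  (D || Q) forces Q = True.
  (D || P || !Q) forces P = True.
  (B || !P) forces B = True.
  (D || !H || !P) forces H = False.
  clause (!B || D || H) is falsified — backtrack.
So D = True.
  then (!D || !P) forces P = False.
  then (!E || P) forces E = False.
Set W = True.
  then (!H || P || !W) forces H = False.
Set Q = False.
Set B = False.
All clauses satisfied.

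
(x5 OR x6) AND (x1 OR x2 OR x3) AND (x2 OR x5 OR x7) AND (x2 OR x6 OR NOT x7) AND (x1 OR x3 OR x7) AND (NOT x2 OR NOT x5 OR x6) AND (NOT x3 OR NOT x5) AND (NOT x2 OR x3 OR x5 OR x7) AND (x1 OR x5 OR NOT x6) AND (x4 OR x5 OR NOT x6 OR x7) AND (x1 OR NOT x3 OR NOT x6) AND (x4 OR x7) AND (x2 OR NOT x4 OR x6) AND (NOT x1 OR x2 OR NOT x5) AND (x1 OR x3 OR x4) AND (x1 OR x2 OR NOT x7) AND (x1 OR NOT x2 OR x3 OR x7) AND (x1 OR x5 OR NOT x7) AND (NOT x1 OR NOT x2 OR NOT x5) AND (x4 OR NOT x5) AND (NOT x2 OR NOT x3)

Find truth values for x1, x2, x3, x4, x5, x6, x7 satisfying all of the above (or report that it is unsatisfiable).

x1=T, x2=T, x3=F, x4=T, x5=F, x6=T, x7=T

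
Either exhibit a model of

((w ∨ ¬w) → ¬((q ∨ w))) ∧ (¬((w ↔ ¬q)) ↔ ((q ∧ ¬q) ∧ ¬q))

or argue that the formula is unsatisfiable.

UNSATISFIABLE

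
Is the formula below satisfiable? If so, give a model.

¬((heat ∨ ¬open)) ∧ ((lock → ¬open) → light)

open = True; lock = False; heat = False; light = True

  ¬((heat ∨ ¬open)) = True
    heat ∨ ¬open = False
      ¬open = False
  (lock → ¬open) → light = True
    lock → ¬open = True
      ¬open = False
Both conjuncts True, so the formula holds.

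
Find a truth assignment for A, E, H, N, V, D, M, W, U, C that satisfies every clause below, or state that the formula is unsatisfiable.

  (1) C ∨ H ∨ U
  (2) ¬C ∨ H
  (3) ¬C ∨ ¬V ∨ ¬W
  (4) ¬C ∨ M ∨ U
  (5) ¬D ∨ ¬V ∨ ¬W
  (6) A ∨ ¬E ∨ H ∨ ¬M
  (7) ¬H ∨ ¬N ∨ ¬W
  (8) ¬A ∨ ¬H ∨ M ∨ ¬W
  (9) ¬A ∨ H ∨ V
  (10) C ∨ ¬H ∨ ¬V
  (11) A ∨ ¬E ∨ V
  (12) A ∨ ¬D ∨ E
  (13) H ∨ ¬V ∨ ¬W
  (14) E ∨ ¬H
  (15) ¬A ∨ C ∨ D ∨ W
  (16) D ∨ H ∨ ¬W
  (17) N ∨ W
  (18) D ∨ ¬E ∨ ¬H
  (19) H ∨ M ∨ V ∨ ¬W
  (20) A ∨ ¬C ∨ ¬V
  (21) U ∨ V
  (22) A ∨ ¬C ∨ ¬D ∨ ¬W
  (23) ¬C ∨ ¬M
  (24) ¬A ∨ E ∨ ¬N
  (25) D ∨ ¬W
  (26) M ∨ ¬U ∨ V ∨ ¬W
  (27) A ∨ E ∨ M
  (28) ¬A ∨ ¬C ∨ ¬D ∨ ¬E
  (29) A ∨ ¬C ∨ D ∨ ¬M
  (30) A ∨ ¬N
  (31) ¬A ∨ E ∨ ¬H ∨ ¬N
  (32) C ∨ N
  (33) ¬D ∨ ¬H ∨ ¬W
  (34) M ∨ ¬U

A: True, E: True, H: True, N: True, V: False, D: True, M: True, W: False, U: True, C: False

Set A = True.
Set E = True.
Set H = True.
  then (D ∨ ¬E ∨ ¬H) forces D = True.
  then (¬A ∨ ¬C ∨ ¬D ∨ ¬E) forces C = False.
  then (C ∨ N) forces N = True.
  then (¬D ∨ ¬H ∨ ¬W) forces W = False.
  then (C ∨ ¬H ∨ ¬V) forces V = False.
  then (U ∨ V) forces U = True.
  then (M ∨ ¬U) forces M = True.
All clauses satisfied.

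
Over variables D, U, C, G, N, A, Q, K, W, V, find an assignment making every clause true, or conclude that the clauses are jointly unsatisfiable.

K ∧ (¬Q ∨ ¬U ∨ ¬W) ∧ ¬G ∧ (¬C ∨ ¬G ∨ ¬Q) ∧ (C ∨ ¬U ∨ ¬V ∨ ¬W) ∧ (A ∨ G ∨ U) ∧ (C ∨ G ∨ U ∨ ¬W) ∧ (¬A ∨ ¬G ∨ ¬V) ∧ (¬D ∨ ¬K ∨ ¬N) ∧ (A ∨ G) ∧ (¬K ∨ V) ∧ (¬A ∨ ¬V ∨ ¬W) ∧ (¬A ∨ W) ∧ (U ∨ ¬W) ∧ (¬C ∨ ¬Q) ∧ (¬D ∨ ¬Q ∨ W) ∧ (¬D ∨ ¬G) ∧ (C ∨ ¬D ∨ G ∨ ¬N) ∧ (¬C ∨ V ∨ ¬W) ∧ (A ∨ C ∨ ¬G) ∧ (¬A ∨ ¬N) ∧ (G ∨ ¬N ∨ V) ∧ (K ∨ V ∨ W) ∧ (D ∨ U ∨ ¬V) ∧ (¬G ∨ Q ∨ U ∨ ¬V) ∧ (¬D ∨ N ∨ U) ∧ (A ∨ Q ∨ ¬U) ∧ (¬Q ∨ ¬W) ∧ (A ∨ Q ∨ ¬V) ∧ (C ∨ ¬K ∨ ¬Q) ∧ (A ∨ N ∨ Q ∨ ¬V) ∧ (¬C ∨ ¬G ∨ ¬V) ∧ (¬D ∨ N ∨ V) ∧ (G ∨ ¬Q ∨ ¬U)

Case G = True:
  Clause (¬G) is falsified — contradiction.
Case G = False:
  (K) forces K = True.
  (A ∨ G) forces A = True.
  (¬K ∨ V) forces V = True.
  (¬A ∨ ¬V ∨ ¬W) forces W = False.
  Clause (¬A ∨ W) is falsified — contradiction.
Both cases fail, so the formula is unsatisfiable.

The formula is unsatisfiable.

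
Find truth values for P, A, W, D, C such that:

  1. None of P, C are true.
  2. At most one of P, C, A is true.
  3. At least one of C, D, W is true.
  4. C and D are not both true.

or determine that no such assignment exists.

P = False; A = True; W = True; D = False; C = False

  (1) {P, C}: 0 true — none ✓
  (2) {P, C, A}: 1 true — at most one ✓
  (3) {C, D, W}: 1 true — at least one ✓
  (4) C=F, D=F — not both ✓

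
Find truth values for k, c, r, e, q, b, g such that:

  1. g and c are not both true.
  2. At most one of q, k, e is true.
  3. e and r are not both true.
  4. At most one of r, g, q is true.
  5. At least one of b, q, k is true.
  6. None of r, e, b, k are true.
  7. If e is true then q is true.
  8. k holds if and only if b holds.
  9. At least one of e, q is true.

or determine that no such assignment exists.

k = False; c = False; r = False; e = False; q = True; b = False; g = False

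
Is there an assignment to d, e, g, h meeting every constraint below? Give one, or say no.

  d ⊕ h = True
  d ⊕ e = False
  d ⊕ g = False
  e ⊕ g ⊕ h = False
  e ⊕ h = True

d=T, e=T, g=T, h=F

d ⊕ h = T ⊕ F = True ✓
d ⊕ e = T ⊕ T = False ✓
d ⊕ g = T ⊕ T = False ✓
e ⊕ g ⊕ h = T ⊕ T ⊕ F = False ✓
e ⊕ h = T ⊕ F = True ✓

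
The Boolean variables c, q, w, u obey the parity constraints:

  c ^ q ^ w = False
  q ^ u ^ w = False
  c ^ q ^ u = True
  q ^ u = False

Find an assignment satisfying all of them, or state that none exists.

c: True, q: True, w: False, u: True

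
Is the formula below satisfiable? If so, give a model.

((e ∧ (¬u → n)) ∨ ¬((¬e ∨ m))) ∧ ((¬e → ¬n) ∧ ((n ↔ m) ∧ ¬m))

e = True, m = False, u = True, n = False

  (e ∧ (¬u → n)) ∨ ¬((¬e ∨ m)) = True
    e ∧ (¬u → n) = True
      ¬u → n = True
        ¬u = False
    ¬((¬e ∨ m)) = True
      ¬e ∨ m = False
        ¬e = False
  (¬e → ¬n) ∧ ((n ↔ m) ∧ ¬m) = True
    ¬e → ¬n = True
      ¬e = False
      ¬n = True
    (n ↔ m) ∧ ¬m = True
      n ↔ m = True
      ¬m = True
Both conjuncts True, so the formula holds.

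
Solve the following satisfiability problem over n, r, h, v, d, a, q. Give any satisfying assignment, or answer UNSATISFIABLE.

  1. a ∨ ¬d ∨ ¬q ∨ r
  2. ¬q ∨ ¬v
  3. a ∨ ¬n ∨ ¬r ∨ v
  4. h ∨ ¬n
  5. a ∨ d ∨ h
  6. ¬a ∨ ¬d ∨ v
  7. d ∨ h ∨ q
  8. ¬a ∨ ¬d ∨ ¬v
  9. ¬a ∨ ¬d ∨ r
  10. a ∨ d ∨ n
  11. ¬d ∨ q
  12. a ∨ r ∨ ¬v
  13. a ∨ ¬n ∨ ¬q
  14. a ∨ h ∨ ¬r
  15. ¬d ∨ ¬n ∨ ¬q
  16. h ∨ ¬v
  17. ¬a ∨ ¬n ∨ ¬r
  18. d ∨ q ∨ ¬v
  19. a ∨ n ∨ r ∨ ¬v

Set n = False.
Set r = True.
Set h = False.
  then (a ∨ h ∨ ¬r) forces a = True.
  then (h ∨ ¬v) forces v = False.
  then (¬a ∨ ¬d ∨ v) forces d = False.
  then (d ∨ h ∨ q) forces q = True.
All clauses satisfied.

n: False, r: True, h: False, v: False, d: False, a: True, q: True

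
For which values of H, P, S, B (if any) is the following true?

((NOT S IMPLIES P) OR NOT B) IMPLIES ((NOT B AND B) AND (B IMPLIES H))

H = True, P = False, S = False, B = True

  ((NOT S IMPLIES P) OR NOT B) IMPLIES ((NOT B AND B) AND (B IMPLIES H)) = True
    (NOT S IMPLIES P) OR NOT B = False
      NOT S IMPLIES P = False
        NOT S = True
      NOT B = False
    (NOT B AND B) AND (B IMPLIES H) = False
      NOT B AND B = False
        NOT B = False
      B IMPLIES H = True
The formula evaluates to True.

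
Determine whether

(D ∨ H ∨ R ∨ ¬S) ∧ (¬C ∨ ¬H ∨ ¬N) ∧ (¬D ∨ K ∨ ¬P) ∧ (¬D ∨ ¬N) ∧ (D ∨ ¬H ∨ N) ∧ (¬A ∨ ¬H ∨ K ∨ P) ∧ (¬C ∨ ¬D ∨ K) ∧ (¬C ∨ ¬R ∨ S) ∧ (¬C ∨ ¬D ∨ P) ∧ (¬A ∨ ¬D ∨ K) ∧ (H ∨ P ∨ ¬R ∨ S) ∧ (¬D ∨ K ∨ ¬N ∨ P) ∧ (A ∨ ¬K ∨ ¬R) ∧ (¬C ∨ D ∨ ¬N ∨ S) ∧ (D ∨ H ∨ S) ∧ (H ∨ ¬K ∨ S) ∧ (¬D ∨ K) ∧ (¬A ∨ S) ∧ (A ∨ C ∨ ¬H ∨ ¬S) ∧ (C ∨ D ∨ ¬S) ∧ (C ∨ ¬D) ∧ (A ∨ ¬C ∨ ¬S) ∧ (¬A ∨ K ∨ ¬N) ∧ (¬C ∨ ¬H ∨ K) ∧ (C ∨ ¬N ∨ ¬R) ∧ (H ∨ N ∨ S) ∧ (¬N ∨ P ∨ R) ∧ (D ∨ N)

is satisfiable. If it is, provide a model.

R = False, P = True, N = True, H = True, A = False, D = False, K = False, S = False, C = False

Set R = False.
Try P = False:
  (¬N ∨ P ∨ R) forces N = False.
  (D ∨ N) forces D = True.
  (¬C ∨ ¬D ∨ P) forces C = False.
  clause (C ∨ ¬D) is falsified — backtrack.
So P = True.
Set N = True.
  then (¬D ∨ ¬N) forces D = False.
Set H = True.
  then (¬C ∨ ¬H ∨ ¬N) forces C = False.
  then (C ∨ D ∨ ¬S) forces S = False.
  then (¬A ∨ S) forces A = False.
Set K = False.
All clauses satisfied.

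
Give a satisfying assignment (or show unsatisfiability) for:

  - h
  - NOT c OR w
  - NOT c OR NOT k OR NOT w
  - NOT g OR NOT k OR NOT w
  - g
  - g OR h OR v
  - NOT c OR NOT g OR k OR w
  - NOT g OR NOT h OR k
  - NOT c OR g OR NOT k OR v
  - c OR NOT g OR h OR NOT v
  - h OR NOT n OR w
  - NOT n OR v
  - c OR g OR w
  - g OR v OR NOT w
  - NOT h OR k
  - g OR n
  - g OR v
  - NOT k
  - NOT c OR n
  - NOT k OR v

UNSATISFIABLE

Case k = True:
  Clause (NOT k) is falsified — contradiction.
Case k = False:
  (h) forces h = True.
  Clause (NOT h OR k) is falsified — contradiction.
Both cases fail, so the formula is unsatisfiable.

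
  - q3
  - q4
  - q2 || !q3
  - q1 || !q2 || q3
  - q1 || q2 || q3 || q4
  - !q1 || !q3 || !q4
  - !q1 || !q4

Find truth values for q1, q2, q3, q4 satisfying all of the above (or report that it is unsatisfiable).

q1=F, q2=T, q3=T, q4=T

Unit clause (q3) forces q3 = True.
Unit clause (q4) forces q4 = True.
In (q2 || !q3) only q2 is left, so q2 = True.
In (!q1 || !q3 || !q4) only !q1 is left, so q1 = False.
Check each clause:
  (q3): q3 holds.
  (q4): q4 holds.
  (q2 || !q3): q2 holds.
  (q1 || !q2 || q3): q3 holds.
  (q1 || q2 || q3 || q4): q2 holds.
  (!q1 || !q3 || !q4): !q1 holds.
  (!q1 || !q4): !q1 holds.
All clauses satisfied.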